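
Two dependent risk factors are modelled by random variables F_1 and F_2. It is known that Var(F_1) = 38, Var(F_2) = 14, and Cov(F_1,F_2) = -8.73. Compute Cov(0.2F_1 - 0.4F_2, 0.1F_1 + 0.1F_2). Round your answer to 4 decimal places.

Cov(0.2F_1 - 0.4F_2, 0.1F_1 + 0.1F_2) = (0.2)(0.1)Var(F_1) + (-0.4)(0.1)Var(F_2) + [(0.2)(0.1) + (-0.4)(0.1)]Cov(F_1,F_2)
= 0.02·38 + -0.04·14 + -0.02·-8.73 = 0.3746

0.3746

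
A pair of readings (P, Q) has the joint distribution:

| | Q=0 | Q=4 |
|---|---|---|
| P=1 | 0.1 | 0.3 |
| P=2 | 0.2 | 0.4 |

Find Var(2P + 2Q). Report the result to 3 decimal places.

13.760

E[P] = 1.6,  E[Q] = 2.8,  E[PQ] = 4.4
Var(P) = 2.8 − (1.6)² = 0.24;  Var(Q) = 11.2 − (2.8)² = 3.36
cov(P,Q) = 4.4 − (1.6)(2.8) = -0.08
Var(2P + 2Q) = (2)²·0.24 + (2)²·3.36 + 2·(2)·(2)·-0.08 = 13.76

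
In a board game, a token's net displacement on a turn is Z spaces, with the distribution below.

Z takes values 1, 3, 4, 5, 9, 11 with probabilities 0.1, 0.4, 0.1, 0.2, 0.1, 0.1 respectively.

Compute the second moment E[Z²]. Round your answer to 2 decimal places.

E[Z²] = (1)²(0.1) + (3)²(0.4) + (4)²(0.1) + (5)²(0.2) + (9)²(0.1) + (11)²(0.1) = 30.5

30.50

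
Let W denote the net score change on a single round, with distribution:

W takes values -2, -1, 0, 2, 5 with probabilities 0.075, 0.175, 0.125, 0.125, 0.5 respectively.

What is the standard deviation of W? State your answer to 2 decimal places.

2.76

E[W] = (-2)(0.075) + (-1)(0.175) + (0)(0.125) + (2)(0.125) + (5)(0.5) = 2.425
E[W²] = (-2)²(0.075) + (-1)²(0.175) + (0)²(0.125) + (2)²(0.125) + (5)²(0.5) = 13.475
Var(W) = E[W²] − (E[W])² = 13.475 − (2.425)² = 7.594375
SD(W) = √7.594375 ≈ 2.76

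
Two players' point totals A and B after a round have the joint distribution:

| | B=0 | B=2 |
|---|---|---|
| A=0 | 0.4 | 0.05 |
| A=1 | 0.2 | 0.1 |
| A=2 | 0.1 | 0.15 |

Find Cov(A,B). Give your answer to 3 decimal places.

0.320

E[A] = 0.8,  E[B] = 0.6
E[AB] = 0.8
Cov(A,B) = E[AB] − E[A]E[B] = 0.8 − (0.8)(0.6) = 0.32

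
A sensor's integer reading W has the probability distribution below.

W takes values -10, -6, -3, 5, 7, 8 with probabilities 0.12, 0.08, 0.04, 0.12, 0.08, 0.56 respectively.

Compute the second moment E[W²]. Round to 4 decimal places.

58.0000

E[W²] = (-10)²(0.12) + (-6)²(0.08) + (-3)²(0.04) + (5)²(0.12) + (7)²(0.08) + (8)²(0.56) = 58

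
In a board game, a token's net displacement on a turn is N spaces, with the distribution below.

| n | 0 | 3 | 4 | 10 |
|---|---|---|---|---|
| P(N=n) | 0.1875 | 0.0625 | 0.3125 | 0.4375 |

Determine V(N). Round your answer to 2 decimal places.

E[N] = (0)(0.1875) + (3)(0.0625) + (4)(0.3125) + (10)(0.4375) = 5.8125
E[N²] = (0)²(0.1875) + (3)²(0.0625) + (4)²(0.3125) + (10)²(0.4375) = 49.3125
V(N) = E[N²] − (E[N])² = 49.3125 − (5.8125)² = 15.52734375

15.53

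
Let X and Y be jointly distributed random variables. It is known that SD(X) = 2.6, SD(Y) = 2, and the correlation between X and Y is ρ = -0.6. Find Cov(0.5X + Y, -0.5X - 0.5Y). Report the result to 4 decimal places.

-1.3500

Var(X) = (2.6)² = 6.76;  Var(Y) = (2)² = 4
Cov(X,Y) = ρ·SD(X)·SD(Y) = -0.6·2.6·2 = -3.12
Cov(0.5X + Y, -0.5X - 0.5Y) = (0.5)(-0.5)Var(X) + (1)(-0.5)Var(Y) + [(0.5)(-0.5) + (1)(-0.5)]Cov(X,Y)
= -0.25·6.76 + -0.5·4 + -0.75·-3.12 = -1.35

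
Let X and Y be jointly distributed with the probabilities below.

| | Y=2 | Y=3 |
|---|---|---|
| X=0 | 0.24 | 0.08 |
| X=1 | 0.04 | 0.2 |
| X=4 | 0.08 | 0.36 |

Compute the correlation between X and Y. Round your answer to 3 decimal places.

0.414

E[X] = 2,  E[Y] = 2.64
E[XY] = 5.64
Cov(X,Y) = E[XY] − E[X]E[Y] = 5.64 − (2)(2.64) = 0.36
Var(X) = 3.28,  Var(Y) = 0.2304
ρ = 0.36 / √(3.28·0.2304) ≈ 0.414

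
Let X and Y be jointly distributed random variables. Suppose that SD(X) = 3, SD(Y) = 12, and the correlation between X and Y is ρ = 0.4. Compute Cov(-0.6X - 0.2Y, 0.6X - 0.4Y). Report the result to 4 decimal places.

Var(X) = (3)² = 9;  Var(Y) = (12)² = 144
Cov(X,Y) = ρ·SD(X)·SD(Y) = 0.4·3·12 = 14.4
Cov(-0.6X - 0.2Y, 0.6X - 0.4Y) = (-0.6)(0.6)Var(X) + (-0.2)(-0.4)Var(Y) + [(-0.6)(-0.4) + (-0.2)(0.6)]Cov(X,Y)
= -0.36·9 + 0.08·144 + 0.12·14.4 = 10.008

10.0080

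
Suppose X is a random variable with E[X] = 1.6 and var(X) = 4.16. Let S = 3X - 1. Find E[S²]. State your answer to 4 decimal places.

E[3X - 1] = 3·1.6 − 1 = 3.8
var(3X - 1) = (3)²·4.16 = 37.44
E[S²] = var(S) + (E[S])² = 37.44 + (3.8)² = 51.88

51.8800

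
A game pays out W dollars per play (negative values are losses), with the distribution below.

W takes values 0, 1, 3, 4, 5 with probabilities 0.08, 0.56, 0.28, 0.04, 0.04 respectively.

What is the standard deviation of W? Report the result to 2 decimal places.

E[W] = (0)(0.08) + (1)(0.56) + (3)(0.28) + (4)(0.04) + (5)(0.04) = 1.76
E[W²] = (0)²(0.08) + (1)²(0.56) + (3)²(0.28) + (4)²(0.04) + (5)²(0.04) = 4.72
Var(W) = E[W²] − (E[W])² = 4.72 − (1.76)² = 1.6224
σ(W) = √1.6224 ≈ 1.27

1.27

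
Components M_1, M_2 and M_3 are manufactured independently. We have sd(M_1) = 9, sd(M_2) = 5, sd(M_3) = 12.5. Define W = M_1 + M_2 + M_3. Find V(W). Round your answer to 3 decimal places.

262.250

V(M_1) = 81, V(M_2) = 25, V(M_3) = 156.25
By independence, V(W) = (1)²V(M_1) + (1)²V(M_2) + (1)²V(M_3)
= (1)²·81 + (1)²·25 + (1)²·156.25 = 262.25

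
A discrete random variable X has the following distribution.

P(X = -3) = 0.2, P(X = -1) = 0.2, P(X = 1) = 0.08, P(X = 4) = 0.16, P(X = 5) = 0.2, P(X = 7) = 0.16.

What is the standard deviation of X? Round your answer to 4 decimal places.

E[X] = (-3)(0.2) + (-1)(0.2) + (1)(0.08) + (4)(0.16) + (5)(0.2) + (7)(0.16) = 2.04
E[X²] = (-3)²(0.2) + (-1)²(0.2) + (1)²(0.08) + (4)²(0.16) + (5)²(0.2) + (7)²(0.16) = 17.48
V(X) = E[X²] − (E[X])² = 17.48 − (2.04)² = 13.3184
SD(X) = √13.3184 ≈ 3.6494

3.6494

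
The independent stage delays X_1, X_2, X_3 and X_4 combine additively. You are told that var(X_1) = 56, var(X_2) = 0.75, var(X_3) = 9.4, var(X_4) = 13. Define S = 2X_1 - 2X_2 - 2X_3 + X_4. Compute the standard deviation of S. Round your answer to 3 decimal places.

16.661

By independence, var(S) = (2)²var(X_1) + (-2)²var(X_2) + (-2)²var(X_3) + (1)²var(X_4)
= (2)²·56 + (-2)²·0.75 + (-2)²·9.4 + (1)²·13 = 277.6
SD(S) = √277.6 ≈ 16.661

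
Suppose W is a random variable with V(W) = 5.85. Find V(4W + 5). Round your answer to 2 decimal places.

93.60

V(4W + 5) = (4)²·V(W) = 16·5.85 = 93.6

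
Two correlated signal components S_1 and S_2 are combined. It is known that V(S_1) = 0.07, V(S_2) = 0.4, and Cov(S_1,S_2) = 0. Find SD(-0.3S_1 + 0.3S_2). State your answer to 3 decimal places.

0.206

V(-0.3S_1 + 0.3S_2) = (-0.3)²·V(S_1) + (0.3)²·V(S_2) + 2·(-0.3)·(0.3)·Cov(S_1,S_2)
= 0.09·0.07 + 0.09·0.4 + -0.18·0 = 0.0423
SD(-0.3S_1 + 0.3S_2) = √0.0423 ≈ 0.206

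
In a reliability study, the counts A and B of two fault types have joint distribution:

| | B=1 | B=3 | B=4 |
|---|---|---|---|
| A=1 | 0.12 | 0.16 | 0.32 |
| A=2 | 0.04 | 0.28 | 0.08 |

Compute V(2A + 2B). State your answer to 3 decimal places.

E[A] = 1.4,  E[B] = 3.08,  E[AB] = 4.28
V(A) = 2.2 − (1.4)² = 0.24;  V(B) = 10.52 − (3.08)² = 1.0336
cov(A,B) = 4.28 − (1.4)(3.08) = -0.032
V(2A + 2B) = (2)²·0.24 + (2)²·1.0336 + 2·(2)·(2)·-0.032 = 4.8384

4.838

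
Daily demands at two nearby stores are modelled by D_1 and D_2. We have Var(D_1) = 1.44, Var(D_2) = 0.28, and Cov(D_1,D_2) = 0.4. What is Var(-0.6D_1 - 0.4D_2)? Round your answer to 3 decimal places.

0.755

Var(-0.6D_1 - 0.4D_2) = (-0.6)²·Var(D_1) + (-0.4)²·Var(D_2) + 2·(-0.6)·(-0.4)·Cov(D_1,D_2)
= 0.36·1.44 + 0.16·0.28 + 0.48·0.4 = 0.7552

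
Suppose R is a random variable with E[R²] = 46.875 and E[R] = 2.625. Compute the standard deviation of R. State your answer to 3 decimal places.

6.323

Var(R) = 46.875 − (2.625)² = 39.984375
sd(R) = √39.984375 ≈ 6.323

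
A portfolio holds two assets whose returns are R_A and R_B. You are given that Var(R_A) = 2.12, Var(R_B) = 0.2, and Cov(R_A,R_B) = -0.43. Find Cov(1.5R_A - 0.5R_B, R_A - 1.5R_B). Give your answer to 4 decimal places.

4.5125

Cov(1.5R_A - 0.5R_B, R_A - 1.5R_B) = (1.5)(1)Var(R_A) + (-0.5)(-1.5)Var(R_B) + [(1.5)(-1.5) + (-0.5)(1)]Cov(R_A,R_B)
= 1.5·2.12 + 0.75·0.2 + -2.75·-0.43 = 4.5125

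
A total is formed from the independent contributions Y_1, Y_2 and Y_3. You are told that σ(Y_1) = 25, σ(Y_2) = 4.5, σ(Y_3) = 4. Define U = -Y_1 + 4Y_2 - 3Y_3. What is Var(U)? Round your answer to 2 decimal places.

1093.00

Var(Y_1) = 625, Var(Y_2) = 20.25, Var(Y_3) = 16
By independence, Var(U) = (-1)²Var(Y_1) + (4)²Var(Y_2) + (-3)²Var(Y_3)
= (-1)²·625 + (4)²·20.25 + (-3)²·16 = 1093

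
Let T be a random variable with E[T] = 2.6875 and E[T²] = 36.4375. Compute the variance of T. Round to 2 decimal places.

Var(T) = 36.4375 − (2.6875)² = 29.21484375

29.21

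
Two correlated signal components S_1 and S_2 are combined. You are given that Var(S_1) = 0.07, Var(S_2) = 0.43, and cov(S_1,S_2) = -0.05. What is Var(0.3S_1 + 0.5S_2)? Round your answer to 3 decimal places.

Var(0.3S_1 + 0.5S_2) = (0.3)²·Var(S_1) + (0.5)²·Var(S_2) + 2·(0.3)·(0.5)·cov(S_1,S_2)
= 0.09·0.07 + 0.25·0.43 + 0.3·-0.05 = 0.0988

0.099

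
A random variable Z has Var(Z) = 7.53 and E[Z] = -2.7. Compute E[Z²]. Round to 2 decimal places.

14.82

E[Z²] = Var(Z) + (E[Z])² = 7.53 + (-2.7)² = 14.82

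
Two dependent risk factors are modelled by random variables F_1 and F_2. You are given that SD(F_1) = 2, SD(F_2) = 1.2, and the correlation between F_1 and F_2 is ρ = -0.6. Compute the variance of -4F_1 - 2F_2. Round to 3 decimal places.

var(F_1) = (2)² = 4;  var(F_2) = (1.2)² = 1.44
Cov(F_1,F_2) = ρ·SD(F_1)·SD(F_2) = -0.6·2·1.2 = -1.44
var(-4F_1 - 2F_2) = (-4)²·var(F_1) + (-2)²·var(F_2) + 2·(-4)·(-2)·Cov(F_1,F_2)
= 16·4 + 4·1.44 + 16·-1.44 = 46.72

46.720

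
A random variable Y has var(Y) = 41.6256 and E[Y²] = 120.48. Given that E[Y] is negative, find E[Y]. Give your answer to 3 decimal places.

(E[Y])² = E[Y²] − var(Y) = 120.48 − 41.6256 = 78.8544
E[Y] = −√78.8544 = -8.88

-8.880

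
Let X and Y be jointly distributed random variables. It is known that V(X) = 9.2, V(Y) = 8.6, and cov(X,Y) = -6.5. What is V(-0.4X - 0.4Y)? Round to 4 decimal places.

0.7680

V(-0.4X - 0.4Y) = (-0.4)²·V(X) + (-0.4)²·V(Y) + 2·(-0.4)·(-0.4)·cov(X,Y)
= 0.16·9.2 + 0.16·8.6 + 0.32·-6.5 = 0.768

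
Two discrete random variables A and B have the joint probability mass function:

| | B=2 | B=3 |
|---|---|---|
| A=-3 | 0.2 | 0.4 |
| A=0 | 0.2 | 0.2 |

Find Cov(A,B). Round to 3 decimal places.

-0.120

E[A] = -1.8,  E[B] = 2.6
E[AB] = -4.8
Cov(A,B) = E[AB] − E[A]E[B] = -4.8 − (-1.8)(2.6) = -0.12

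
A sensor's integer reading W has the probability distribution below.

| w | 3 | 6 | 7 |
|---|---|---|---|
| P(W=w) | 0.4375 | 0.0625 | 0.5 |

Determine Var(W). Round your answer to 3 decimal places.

E[W] = (3)(0.4375) + (6)(0.0625) + (7)(0.5) = 5.1875
E[W²] = (3)²(0.4375) + (6)²(0.0625) + (7)²(0.5) = 30.6875
Var(W) = E[W²] − (E[W])² = 30.6875 − (5.1875)² = 3.77734375

3.777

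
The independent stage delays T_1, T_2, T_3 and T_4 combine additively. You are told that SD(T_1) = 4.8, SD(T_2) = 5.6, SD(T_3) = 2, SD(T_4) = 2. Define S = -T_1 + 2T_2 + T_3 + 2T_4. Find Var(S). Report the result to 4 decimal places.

Var(T_1) = 23.04, Var(T_2) = 31.36, Var(T_3) = 4, Var(T_4) = 4
By independence, Var(S) = (-1)²Var(T_1) + (2)²Var(T_2) + (1)²Var(T_3) + (2)²Var(T_4)
= (-1)²·23.04 + (2)²·31.36 + (1)²·4 + (2)²·4 = 168.48

168.4800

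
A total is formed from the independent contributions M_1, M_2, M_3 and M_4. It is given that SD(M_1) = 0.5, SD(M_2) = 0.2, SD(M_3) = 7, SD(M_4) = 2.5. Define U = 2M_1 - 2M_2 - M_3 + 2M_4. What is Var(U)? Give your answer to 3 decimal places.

75.160

Var(M_1) = 0.25, Var(M_2) = 0.04, Var(M_3) = 49, Var(M_4) = 6.25
By independence, Var(U) = (2)²Var(M_1) + (-2)²Var(M_2) + (-1)²Var(M_3) + (2)²Var(M_4)
= (2)²·0.25 + (-2)²·0.04 + (-1)²·49 + (2)²·6.25 = 75.16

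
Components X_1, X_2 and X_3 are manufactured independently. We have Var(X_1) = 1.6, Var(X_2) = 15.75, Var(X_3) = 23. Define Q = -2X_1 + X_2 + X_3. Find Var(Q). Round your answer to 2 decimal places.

By independence, Var(Q) = (-2)²Var(X_1) + (1)²Var(X_2) + (1)²Var(X_3)
= (-2)²·1.6 + (1)²·15.75 + (1)²·23 = 45.15

45.15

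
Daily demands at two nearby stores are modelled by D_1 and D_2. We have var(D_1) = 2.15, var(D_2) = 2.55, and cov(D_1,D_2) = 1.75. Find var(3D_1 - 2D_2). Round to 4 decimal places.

8.5500

var(3D_1 - 2D_2) = (3)²·var(D_1) + (-2)²·var(D_2) + 2·(3)·(-2)·cov(D_1,D_2)
= 9·2.15 + 4·2.55 + -12·1.75 = 8.55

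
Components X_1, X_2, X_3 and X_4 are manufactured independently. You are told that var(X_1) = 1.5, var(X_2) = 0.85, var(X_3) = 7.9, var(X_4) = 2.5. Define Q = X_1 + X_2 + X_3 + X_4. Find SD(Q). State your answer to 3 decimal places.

By independence, var(Q) = (1)²var(X_1) + (1)²var(X_2) + (1)²var(X_3) + (1)²var(X_4)
= (1)²·1.5 + (1)²·0.85 + (1)²·7.9 + (1)²·2.5 = 12.75
SD(Q) = √12.75 ≈ 3.571

3.571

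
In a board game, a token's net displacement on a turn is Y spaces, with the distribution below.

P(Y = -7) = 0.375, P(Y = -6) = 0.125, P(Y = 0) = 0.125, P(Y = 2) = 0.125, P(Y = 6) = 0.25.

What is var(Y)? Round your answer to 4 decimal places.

E[Y] = (-7)(0.375) + (-6)(0.125) + (0)(0.125) + (2)(0.125) + (6)(0.25) = -1.625
E[Y²] = (-7)²(0.375) + (-6)²(0.125) + (0)²(0.125) + (2)²(0.125) + (6)²(0.25) = 32.375
var(Y) = E[Y²] − (E[Y])² = 32.375 − (-1.625)² = 29.734375

29.7344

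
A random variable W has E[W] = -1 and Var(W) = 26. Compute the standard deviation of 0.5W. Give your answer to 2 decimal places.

2.55

Var(0.5W) = (0.5)²·26 = 6.5
SD(0.5W) = √6.5 ≈ 2.55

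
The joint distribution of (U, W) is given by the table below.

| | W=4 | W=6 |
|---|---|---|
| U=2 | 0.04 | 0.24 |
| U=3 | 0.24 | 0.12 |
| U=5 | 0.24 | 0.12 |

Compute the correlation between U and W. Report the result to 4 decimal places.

-0.3422

E[U] = 3.44,  E[W] = 4.96
E[UW] = 16.64
Cov(U,W) = E[UW] − E[U]E[W] = 16.64 − (3.44)(4.96) = -0.4224
Var(U) = 1.5264,  Var(W) = 0.9984
ρ = -0.4224 / √(1.5264·0.9984) ≈ -0.3422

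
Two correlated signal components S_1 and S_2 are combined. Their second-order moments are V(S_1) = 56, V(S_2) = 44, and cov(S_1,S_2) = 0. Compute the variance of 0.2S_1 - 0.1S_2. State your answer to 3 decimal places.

2.680

V(0.2S_1 - 0.1S_2) = (0.2)²·V(S_1) + (-0.1)²·V(S_2) + 2·(0.2)·(-0.1)·cov(S_1,S_2)
= 0.04·56 + 0.01·44 + -0.04·0 = 2.68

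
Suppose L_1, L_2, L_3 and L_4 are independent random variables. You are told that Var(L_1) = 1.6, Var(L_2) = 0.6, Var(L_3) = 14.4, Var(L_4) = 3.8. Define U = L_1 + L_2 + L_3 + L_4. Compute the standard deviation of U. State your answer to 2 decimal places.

By independence, Var(U) = (1)²Var(L_1) + (1)²Var(L_2) + (1)²Var(L_3) + (1)²Var(L_4)
= (1)²·1.6 + (1)²·0.6 + (1)²·14.4 + (1)²·3.8 = 20.4
σ(U) = √20.4 ≈ 4.52

4.52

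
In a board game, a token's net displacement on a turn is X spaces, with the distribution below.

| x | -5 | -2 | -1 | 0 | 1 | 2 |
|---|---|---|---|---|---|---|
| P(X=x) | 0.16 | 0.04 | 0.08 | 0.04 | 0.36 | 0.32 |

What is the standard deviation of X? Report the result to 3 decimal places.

E[X] = (-5)(0.16) + (-2)(0.04) + (-1)(0.08) + (0)(0.04) + (1)(0.36) + (2)(0.32) = 0.04
E[X²] = (-5)²(0.16) + (-2)²(0.04) + (-1)²(0.08) + (0)²(0.04) + (1)²(0.36) + (2)²(0.32) = 5.88
Var(X) = E[X²] − (E[X])² = 5.88 − (0.04)² = 5.8784
SD(X) = √5.8784 ≈ 2.425

2.425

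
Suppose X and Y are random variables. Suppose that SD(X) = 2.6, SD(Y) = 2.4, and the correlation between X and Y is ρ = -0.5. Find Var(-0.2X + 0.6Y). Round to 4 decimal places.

3.0928

Var(X) = (2.6)² = 6.76;  Var(Y) = (2.4)² = 5.76
Cov(X,Y) = ρ·SD(X)·SD(Y) = -0.5·2.6·2.4 = -3.12
Var(-0.2X + 0.6Y) = (-0.2)²·Var(X) + (0.6)²·Var(Y) + 2·(-0.2)·(0.6)·Cov(X,Y)
= 0.04·6.76 + 0.36·5.76 + -0.24·-3.12 = 3.0928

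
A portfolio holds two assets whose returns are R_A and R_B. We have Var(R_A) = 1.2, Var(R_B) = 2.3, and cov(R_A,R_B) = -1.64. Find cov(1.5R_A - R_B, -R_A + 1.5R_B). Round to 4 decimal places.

cov(1.5R_A - R_B, -R_A + 1.5R_B) = (1.5)(-1)Var(R_A) + (-1)(1.5)Var(R_B) + [(1.5)(1.5) + (-1)(-1)]cov(R_A,R_B)
= -1.5·1.2 + -1.5·2.3 + 3.25·-1.64 = -10.58

-10.5800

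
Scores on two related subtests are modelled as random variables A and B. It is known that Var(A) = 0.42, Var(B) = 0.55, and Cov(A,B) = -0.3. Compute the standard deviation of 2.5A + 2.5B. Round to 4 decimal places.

1.5207

Var(2.5A + 2.5B) = (2.5)²·Var(A) + (2.5)²·Var(B) + 2·(2.5)·(2.5)·Cov(A,B)
= 6.25·0.42 + 6.25·0.55 + 12.5·-0.3 = 2.3125
σ(2.5A + 2.5B) = √2.3125 ≈ 1.5207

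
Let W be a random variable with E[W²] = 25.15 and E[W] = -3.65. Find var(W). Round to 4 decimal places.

var(W) = 25.15 − (-3.65)² = 11.8275

11.8275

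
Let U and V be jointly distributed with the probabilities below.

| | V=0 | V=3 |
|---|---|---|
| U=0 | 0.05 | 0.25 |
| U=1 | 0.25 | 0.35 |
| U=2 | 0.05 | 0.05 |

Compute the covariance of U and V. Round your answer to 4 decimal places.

-0.2100

E[U] = 0.8,  E[V] = 1.95
E[UV] = 1.35
cov(U,V) = E[UV] − E[U]E[V] = 1.35 − (0.8)(1.95) = -0.21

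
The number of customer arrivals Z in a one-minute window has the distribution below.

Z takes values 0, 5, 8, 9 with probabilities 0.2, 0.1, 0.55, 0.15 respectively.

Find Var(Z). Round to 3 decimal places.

E[Z] = (0)(0.2) + (5)(0.1) + (8)(0.55) + (9)(0.15) = 6.25
E[Z²] = (0)²(0.2) + (5)²(0.1) + (8)²(0.55) + (9)²(0.15) = 49.85
Var(Z) = E[Z²] − (E[Z])² = 49.85 − (6.25)² = 10.7875

10.788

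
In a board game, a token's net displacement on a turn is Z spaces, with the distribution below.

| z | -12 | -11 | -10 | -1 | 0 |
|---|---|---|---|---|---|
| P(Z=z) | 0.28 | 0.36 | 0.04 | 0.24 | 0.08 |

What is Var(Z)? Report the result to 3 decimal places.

E[Z] = (-12)(0.28) + (-11)(0.36) + (-10)(0.04) + (-1)(0.24) + (0)(0.08) = -7.96
E[Z²] = (-12)²(0.28) + (-11)²(0.36) + (-10)²(0.04) + (-1)²(0.24) + (0)²(0.08) = 88.12
Var(Z) = E[Z²] − (E[Z])² = 88.12 − (-7.96)² = 24.7584

24.758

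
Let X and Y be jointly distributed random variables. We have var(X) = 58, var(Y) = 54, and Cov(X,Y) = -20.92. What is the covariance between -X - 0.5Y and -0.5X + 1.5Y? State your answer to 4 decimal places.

Cov(-X - 0.5Y, -0.5X + 1.5Y) = (-1)(-0.5)var(X) + (-0.5)(1.5)var(Y) + [(-1)(1.5) + (-0.5)(-0.5)]Cov(X,Y)
= 0.5·58 + -0.75·54 + -1.25·-20.92 = 14.65

14.6500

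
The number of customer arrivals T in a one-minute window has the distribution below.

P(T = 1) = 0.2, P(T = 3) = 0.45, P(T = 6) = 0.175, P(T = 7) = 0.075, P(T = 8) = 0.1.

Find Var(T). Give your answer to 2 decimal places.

5.22

E[T] = (1)(0.2) + (3)(0.45) + (6)(0.175) + (7)(0.075) + (8)(0.1) = 3.925
E[T²] = (1)²(0.2) + (3)²(0.45) + (6)²(0.175) + (7)²(0.075) + (8)²(0.1) = 20.625
Var(T) = E[T²] − (E[T])² = 20.625 − (3.925)² = 5.219375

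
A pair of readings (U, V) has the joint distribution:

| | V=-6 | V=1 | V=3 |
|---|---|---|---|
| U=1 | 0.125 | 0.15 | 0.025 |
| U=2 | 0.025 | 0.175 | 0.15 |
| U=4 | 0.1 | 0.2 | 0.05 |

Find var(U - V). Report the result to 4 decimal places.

E[U] = 2.4,  E[V] = -0.3,  E[UV] = -0.575
var(U) = 7.3 − (2.4)² = 1.54;  var(V) = 11.55 − (-0.3)² = 11.46
Cov(U,V) = -0.575 − (2.4)(-0.3) = 0.145
var(U - V) = (1)²·1.54 + (-1)²·11.46 + 2·(1)·(-1)·0.145 = 12.71

12.7100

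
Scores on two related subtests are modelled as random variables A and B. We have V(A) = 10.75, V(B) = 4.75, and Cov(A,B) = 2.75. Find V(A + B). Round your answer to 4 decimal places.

V(A + B) = (1)²·V(A) + (1)²·V(B) + 2·(1)·(1)·Cov(A,B)
= 1·10.75 + 1·4.75 + 2·2.75 = 21

21.0000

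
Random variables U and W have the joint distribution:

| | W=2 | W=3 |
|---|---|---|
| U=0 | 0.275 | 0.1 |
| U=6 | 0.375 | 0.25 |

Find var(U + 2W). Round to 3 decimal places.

10.098

E[U] = 3.75,  E[W] = 2.35,  E[UW] = 9
var(U) = 22.5 − (3.75)² = 8.4375;  var(W) = 5.75 − (2.35)² = 0.2275
cov(U,W) = 9 − (3.75)(2.35) = 0.1875
var(U + 2W) = (1)²·8.4375 + (2)²·0.2275 + 2·(1)·(2)·0.1875 = 10.0975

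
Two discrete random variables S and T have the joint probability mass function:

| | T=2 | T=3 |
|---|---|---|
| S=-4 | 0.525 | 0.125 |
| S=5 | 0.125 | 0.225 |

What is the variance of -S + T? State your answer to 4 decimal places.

E[S] = -0.85,  E[T] = 2.35,  E[ST] = -1.075
Var(S) = 19.15 − (-0.85)² = 18.4275;  Var(T) = 5.75 − (2.35)² = 0.2275
Cov(S,T) = -1.075 − (-0.85)(2.35) = 0.9225
Var(-S + T) = (-1)²·18.4275 + (1)²·0.2275 + 2·(-1)·(1)·0.9225 = 16.81

16.8100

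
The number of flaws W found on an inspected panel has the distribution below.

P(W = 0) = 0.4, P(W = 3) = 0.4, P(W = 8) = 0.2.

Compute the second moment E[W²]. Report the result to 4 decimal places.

16.4000

E[W²] = (0)²(0.4) + (3)²(0.4) + (8)²(0.2) = 16.4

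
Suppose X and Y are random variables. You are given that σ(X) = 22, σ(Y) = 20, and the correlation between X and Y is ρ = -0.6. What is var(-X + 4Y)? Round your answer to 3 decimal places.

8996.000

var(X) = (22)² = 484;  var(Y) = (20)² = 400
Cov(X,Y) = ρ·σ(X)·σ(Y) = -0.6·22·20 = -264
var(-X + 4Y) = (-1)²·var(X) + (4)²·var(Y) + 2·(-1)·(4)·Cov(X,Y)
= 1·484 + 16·400 + -8·-264 = 8996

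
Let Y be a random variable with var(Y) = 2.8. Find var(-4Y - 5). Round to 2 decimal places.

44.80

var(-4Y - 5) = (-4)²·var(Y) = 16·2.8 = 44.8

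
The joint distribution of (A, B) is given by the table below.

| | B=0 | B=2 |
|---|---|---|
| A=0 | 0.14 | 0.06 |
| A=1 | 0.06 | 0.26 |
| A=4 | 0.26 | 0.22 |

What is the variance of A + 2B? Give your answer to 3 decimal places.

E[A] = 2.24,  E[B] = 1.08,  E[AB] = 2.28
Var(A) = 8 − (2.24)² = 2.9824;  Var(B) = 2.16 − (1.08)² = 0.9936
Cov(A,B) = 2.28 − (2.24)(1.08) = -0.1392
Var(A + 2B) = (1)²·2.9824 + (2)²·0.9936 + 2·(1)·(2)·-0.1392 = 6.4

6.400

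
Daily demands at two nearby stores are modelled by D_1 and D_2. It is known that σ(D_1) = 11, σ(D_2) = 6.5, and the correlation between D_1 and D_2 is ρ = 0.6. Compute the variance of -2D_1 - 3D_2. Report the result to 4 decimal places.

var(D_1) = (11)² = 121;  var(D_2) = (6.5)² = 42.25
Cov(D_1,D_2) = ρ·σ(D_1)·σ(D_2) = 0.6·11·6.5 = 42.9
var(-2D_1 - 3D_2) = (-2)²·var(D_1) + (-3)²·var(D_2) + 2·(-2)·(-3)·Cov(D_1,D_2)
= 4·121 + 9·42.25 + 12·42.9 = 1379.05

1379.0500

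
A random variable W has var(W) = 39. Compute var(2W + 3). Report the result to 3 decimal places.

156.000

var(2W + 3) = (2)²·var(W) = 4·39 = 156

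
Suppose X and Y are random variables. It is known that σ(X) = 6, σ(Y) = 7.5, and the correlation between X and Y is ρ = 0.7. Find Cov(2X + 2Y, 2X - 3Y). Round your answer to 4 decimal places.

V(X) = (6)² = 36;  V(Y) = (7.5)² = 56.25
Cov(X,Y) = ρ·σ(X)·σ(Y) = 0.7·6·7.5 = 31.5
Cov(2X + 2Y, 2X - 3Y) = (2)(2)V(X) + (2)(-3)V(Y) + [(2)(-3) + (2)(2)]Cov(X,Y)
= 4·36 + -6·56.25 + -2·31.5 = -256.5

-256.5000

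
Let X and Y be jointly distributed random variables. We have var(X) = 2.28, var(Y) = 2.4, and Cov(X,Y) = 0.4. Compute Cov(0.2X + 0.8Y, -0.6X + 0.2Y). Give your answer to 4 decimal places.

Cov(0.2X + 0.8Y, -0.6X + 0.2Y) = (0.2)(-0.6)var(X) + (0.8)(0.2)var(Y) + [(0.2)(0.2) + (0.8)(-0.6)]Cov(X,Y)
= -0.12·2.28 + 0.16·2.4 + -0.44·0.4 = -0.0656

-0.0656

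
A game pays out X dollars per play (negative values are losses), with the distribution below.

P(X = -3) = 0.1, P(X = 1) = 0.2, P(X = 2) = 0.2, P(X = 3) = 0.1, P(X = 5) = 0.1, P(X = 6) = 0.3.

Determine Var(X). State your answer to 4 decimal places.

E[X] = (-3)(0.1) + (1)(0.2) + (2)(0.2) + (3)(0.1) + (5)(0.1) + (6)(0.3) = 2.9
E[X²] = (-3)²(0.1) + (1)²(0.2) + (2)²(0.2) + (3)²(0.1) + (5)²(0.1) + (6)²(0.3) = 16.1
Var(X) = E[X²] − (E[X])² = 16.1 − (2.9)² = 7.69

7.6900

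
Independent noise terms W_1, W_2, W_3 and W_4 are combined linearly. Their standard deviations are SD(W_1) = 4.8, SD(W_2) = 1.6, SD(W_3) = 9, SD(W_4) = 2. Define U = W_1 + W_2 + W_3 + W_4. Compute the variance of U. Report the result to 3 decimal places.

Var(W_1) = 23.04, Var(W_2) = 2.56, Var(W_3) = 81, Var(W_4) = 4
By independence, Var(U) = (1)²Var(W_1) + (1)²Var(W_2) + (1)²Var(W_3) + (1)²Var(W_4)
= (1)²·23.04 + (1)²·2.56 + (1)²·81 + (1)²·4 = 110.6

110.600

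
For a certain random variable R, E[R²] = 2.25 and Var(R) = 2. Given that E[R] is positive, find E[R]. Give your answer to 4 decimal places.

(E[R])² = E[R²] − Var(R) = 2.25 − 2 = 0.25
E[R] = √0.25 = 0.5

0.5000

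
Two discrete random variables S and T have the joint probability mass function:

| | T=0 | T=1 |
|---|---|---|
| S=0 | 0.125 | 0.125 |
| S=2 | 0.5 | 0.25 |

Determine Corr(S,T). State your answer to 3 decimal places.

E[S] = 1.5,  E[T] = 0.375
E[ST] = 0.5
Cov(S,T) = E[ST] − E[S]E[T] = 0.5 − (1.5)(0.375) = -0.0625
var(S) = 0.75,  var(T) = 0.234375
ρ = -0.0625 / √(0.75·0.234375) ≈ -0.149

-0.149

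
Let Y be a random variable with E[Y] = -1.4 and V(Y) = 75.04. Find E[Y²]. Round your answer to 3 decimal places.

E[Y²] = V(Y) + (E[Y])² = 75.04 + (-1.4)² = 77

77.000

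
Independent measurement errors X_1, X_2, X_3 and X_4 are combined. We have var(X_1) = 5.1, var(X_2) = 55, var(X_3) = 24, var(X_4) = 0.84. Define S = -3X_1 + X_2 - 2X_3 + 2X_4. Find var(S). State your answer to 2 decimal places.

200.26

By independence, var(S) = (-3)²var(X_1) + (1)²var(X_2) + (-2)²var(X_3) + (2)²var(X_4)
= (-3)²·5.1 + (1)²·55 + (-2)²·24 + (2)²·0.84 = 200.26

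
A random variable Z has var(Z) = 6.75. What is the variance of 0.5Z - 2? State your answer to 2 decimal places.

var(0.5Z - 2) = (0.5)²·var(Z) = 0.25·6.75 = 1.6875

1.69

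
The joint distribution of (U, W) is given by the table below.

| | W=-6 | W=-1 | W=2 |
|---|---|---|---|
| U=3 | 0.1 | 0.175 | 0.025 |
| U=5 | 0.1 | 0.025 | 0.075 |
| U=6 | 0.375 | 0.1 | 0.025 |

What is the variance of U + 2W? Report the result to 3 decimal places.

33.890

E[U] = 4.9,  E[W] = -3.5,  E[UW] = -18.35
Var(U) = 25.7 − (4.9)² = 1.69;  Var(W) = 21.5 − (-3.5)² = 9.25
Cov(U,W) = -18.35 − (4.9)(-3.5) = -1.2
Var(U + 2W) = (1)²·1.69 + (2)²·9.25 + 2·(1)·(2)·-1.2 = 33.89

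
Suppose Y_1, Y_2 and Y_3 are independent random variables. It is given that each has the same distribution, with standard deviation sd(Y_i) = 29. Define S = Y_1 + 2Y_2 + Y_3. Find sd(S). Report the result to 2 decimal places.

71.04

Var(Y_i) = (29)² = 841
By independence, Var(S) = (1)²Var(Y_1) + (2)²Var(Y_2) + (1)²Var(Y_3)
= (1)²·841 + (2)²·841 + (1)²·841 = 5046
sd(S) = √5046 ≈ 71.04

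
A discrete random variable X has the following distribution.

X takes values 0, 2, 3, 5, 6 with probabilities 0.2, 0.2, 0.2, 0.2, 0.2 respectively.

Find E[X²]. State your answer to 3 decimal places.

14.800

E[X²] = (0)²(0.2) + (2)²(0.2) + (3)²(0.2) + (5)²(0.2) + (6)²(0.2) = 14.8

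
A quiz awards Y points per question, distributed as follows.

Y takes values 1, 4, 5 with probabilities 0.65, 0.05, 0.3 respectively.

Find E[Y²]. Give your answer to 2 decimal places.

E[Y²] = (1)²(0.65) + (4)²(0.05) + (5)²(0.3) = 8.95

8.95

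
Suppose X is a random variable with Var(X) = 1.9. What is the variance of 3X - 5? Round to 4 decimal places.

Var(3X - 5) = (3)²·Var(X) = 9·1.9 = 17.1

17.1000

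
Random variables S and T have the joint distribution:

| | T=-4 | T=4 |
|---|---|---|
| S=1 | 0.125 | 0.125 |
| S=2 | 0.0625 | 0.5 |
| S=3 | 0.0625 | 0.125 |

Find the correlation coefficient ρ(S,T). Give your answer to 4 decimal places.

E[S] = 1.9375,  E[T] = 2
E[ST] = 4.25
Cov(S,T) = E[ST] − E[S]E[T] = 4.25 − (1.9375)(2) = 0.375
Var(S) = 0.43359375,  Var(T) = 12
ρ = 0.375 / √(0.43359375·12) ≈ 0.1644

0.1644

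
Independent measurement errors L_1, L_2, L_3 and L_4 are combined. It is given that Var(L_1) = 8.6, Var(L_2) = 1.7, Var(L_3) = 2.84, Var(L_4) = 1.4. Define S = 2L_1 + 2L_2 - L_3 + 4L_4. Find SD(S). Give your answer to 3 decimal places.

8.151

By independence, Var(S) = (2)²Var(L_1) + (2)²Var(L_2) + (-1)²Var(L_3) + (4)²Var(L_4)
= (2)²·8.6 + (2)²·1.7 + (-1)²·2.84 + (4)²·1.4 = 66.44
SD(S) = √66.44 ≈ 8.151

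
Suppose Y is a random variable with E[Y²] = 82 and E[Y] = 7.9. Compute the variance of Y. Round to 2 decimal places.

19.59

Var(Y) = 82 − (7.9)² = 19.59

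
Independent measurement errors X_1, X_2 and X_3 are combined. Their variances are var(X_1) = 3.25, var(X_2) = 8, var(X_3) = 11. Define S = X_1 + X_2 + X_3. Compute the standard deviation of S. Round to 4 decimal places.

By independence, var(S) = (1)²var(X_1) + (1)²var(X_2) + (1)²var(X_3)
= (1)²·3.25 + (1)²·8 + (1)²·11 = 22.25
σ(S) = √22.25 ≈ 4.7170

4.7170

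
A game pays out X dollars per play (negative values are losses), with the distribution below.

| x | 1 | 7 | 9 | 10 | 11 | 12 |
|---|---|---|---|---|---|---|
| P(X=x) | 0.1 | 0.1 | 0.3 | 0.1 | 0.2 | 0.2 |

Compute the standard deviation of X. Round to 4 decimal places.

E[X] = (1)(0.1) + (7)(0.1) + (9)(0.3) + (10)(0.1) + (11)(0.2) + (12)(0.2) = 9.1
E[X²] = (1)²(0.1) + (7)²(0.1) + (9)²(0.3) + (10)²(0.1) + (11)²(0.2) + (12)²(0.2) = 92.3
Var(X) = E[X²] − (E[X])² = 92.3 − (9.1)² = 9.49
sd(X) = √9.49 ≈ 3.0806

3.0806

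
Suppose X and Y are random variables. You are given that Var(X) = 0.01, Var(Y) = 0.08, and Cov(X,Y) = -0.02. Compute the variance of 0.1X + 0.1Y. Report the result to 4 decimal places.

0.0005

Var(0.1X + 0.1Y) = (0.1)²·Var(X) + (0.1)²·Var(Y) + 2·(0.1)·(0.1)·Cov(X,Y)
= 0.01·0.01 + 0.01·0.08 + 0.02·-0.02 = 0.0005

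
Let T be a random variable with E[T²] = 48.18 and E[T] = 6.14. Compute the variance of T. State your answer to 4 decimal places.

var(T) = 48.18 − (6.14)² = 10.4804

10.4804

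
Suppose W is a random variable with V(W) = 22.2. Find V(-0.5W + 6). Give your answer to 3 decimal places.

V(-0.5W + 6) = (-0.5)²·V(W) = 0.25·22.2 = 5.55

5.550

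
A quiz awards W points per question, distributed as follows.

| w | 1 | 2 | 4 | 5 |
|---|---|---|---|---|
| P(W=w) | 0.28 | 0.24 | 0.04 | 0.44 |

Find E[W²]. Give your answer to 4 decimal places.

E[W²] = (1)²(0.28) + (2)²(0.24) + (4)²(0.04) + (5)²(0.44) = 12.88

12.8800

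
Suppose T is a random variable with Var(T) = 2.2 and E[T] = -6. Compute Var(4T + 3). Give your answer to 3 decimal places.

Var(4T + 3) = (4)²·Var(T) = 16·2.2 = 35.2

35.200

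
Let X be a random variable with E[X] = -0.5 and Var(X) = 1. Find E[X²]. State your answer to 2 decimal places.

1.25

E[X²] = Var(X) + (E[X])² = 1 + (-0.5)² = 1.25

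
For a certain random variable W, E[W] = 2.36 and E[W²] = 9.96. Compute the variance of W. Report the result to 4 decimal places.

4.3904

Var(W) = 9.96 − (2.36)² = 4.3904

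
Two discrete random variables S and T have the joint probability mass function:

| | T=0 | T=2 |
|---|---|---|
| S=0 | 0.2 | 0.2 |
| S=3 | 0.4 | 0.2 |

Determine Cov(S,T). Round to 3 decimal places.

E[S] = 1.8,  E[T] = 0.8
E[ST] = 1.2
Cov(S,T) = E[ST] − E[S]E[T] = 1.2 − (1.8)(0.8) = -0.24

-0.240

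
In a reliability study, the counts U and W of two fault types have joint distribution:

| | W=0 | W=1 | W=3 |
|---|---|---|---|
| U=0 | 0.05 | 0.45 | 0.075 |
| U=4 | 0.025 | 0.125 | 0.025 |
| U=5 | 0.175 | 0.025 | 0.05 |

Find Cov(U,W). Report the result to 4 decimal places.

E[U] = 1.95,  E[W] = 1.05
E[UW] = 1.675
Cov(U,W) = E[UW] − E[U]E[W] = 1.675 − (1.95)(1.05) = -0.3725

-0.3725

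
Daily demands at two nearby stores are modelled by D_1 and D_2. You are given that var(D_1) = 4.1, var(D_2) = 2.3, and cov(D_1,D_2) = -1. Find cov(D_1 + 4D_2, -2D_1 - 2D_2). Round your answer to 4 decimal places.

-16.6000

cov(D_1 + 4D_2, -2D_1 - 2D_2) = (1)(-2)var(D_1) + (4)(-2)var(D_2) + [(1)(-2) + (4)(-2)]cov(D_1,D_2)
= -2·4.1 + -8·2.3 + -10·-1 = -16.6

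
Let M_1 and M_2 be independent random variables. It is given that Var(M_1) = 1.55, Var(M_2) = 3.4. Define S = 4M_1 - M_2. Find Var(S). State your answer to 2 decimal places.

28.20

By independence, Var(S) = (4)²Var(M_1) + (-1)²Var(M_2)
= (4)²·1.55 + (-1)²·3.4 = 28.2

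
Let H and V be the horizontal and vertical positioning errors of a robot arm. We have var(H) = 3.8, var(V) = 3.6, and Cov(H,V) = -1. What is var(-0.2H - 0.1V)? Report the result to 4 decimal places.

var(-0.2H - 0.1V) = (-0.2)²·var(H) + (-0.1)²·var(V) + 2·(-0.2)·(-0.1)·Cov(H,V)
= 0.04·3.8 + 0.01·3.6 + 0.04·-1 = 0.148

0.1480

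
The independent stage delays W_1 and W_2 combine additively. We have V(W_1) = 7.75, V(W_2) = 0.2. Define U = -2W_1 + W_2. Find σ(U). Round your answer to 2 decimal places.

5.59

By independence, V(U) = (-2)²V(W_1) + (1)²V(W_2)
= (-2)²·7.75 + (1)²·0.2 = 31.2
σ(U) = √31.2 ≈ 5.59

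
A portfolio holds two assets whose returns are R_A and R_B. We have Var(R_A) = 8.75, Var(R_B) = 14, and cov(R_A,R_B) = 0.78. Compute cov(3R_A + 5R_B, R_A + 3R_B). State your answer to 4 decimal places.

cov(3R_A + 5R_B, R_A + 3R_B) = (3)(1)Var(R_A) + (5)(3)Var(R_B) + [(3)(3) + (5)(1)]cov(R_A,R_B)
= 3·8.75 + 15·14 + 14·0.78 = 247.17

247.1700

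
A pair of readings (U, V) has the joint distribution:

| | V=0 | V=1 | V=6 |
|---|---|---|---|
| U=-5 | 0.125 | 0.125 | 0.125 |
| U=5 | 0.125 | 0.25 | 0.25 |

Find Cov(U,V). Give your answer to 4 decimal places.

E[U] = 1.25,  E[V] = 2.625
E[UV] = 4.375
Cov(U,V) = E[UV] − E[U]E[V] = 4.375 − (1.25)(2.625) = 1.09375

1.0938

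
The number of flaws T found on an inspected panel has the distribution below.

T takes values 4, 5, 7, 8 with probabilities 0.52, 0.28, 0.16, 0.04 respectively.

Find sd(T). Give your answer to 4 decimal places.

E[T] = (4)(0.52) + (5)(0.28) + (7)(0.16) + (8)(0.04) = 4.92
E[T²] = (4)²(0.52) + (5)²(0.28) + (7)²(0.16) + (8)²(0.04) = 25.72
Var(T) = E[T²] − (E[T])² = 25.72 − (4.92)² = 1.5136
sd(T) = √1.5136 ≈ 1.2303

1.2303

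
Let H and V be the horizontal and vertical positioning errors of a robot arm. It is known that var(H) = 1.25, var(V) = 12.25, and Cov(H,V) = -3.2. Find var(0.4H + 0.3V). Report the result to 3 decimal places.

var(0.4H + 0.3V) = (0.4)²·var(H) + (0.3)²·var(V) + 2·(0.4)·(0.3)·Cov(H,V)
= 0.16·1.25 + 0.09·12.25 + 0.24·-3.2 = 0.5345

0.535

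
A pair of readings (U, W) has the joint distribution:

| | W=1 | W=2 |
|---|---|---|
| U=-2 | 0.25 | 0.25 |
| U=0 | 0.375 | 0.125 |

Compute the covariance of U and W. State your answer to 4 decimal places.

E[U] = -1,  E[W] = 1.375
E[UW] = -1.5
Cov(U,W) = E[UW] − E[U]E[W] = -1.5 − (-1)(1.375) = -0.125

-0.1250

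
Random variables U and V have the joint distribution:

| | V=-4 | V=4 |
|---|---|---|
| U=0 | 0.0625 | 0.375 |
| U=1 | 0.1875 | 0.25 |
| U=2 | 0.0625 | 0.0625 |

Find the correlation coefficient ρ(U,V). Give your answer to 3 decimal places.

-0.309

E[U] = 0.6875,  E[V] = 1.5
E[UV] = 0.25
Cov(U,V) = E[UV] − E[U]E[V] = 0.25 − (0.6875)(1.5) = -0.78125
Var(U) = 0.46484375,  Var(V) = 13.75
ρ = -0.78125 / √(0.46484375·13.75) ≈ -0.309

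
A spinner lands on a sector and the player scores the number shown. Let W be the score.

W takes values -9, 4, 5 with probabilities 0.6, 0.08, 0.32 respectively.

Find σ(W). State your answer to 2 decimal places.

6.77

E[W] = (-9)(0.6) + (4)(0.08) + (5)(0.32) = -3.48
E[W²] = (-9)²(0.6) + (4)²(0.08) + (5)²(0.32) = 57.88
Var(W) = E[W²] − (E[W])² = 57.88 − (-3.48)² = 45.7696
σ(W) = √45.7696 ≈ 6.77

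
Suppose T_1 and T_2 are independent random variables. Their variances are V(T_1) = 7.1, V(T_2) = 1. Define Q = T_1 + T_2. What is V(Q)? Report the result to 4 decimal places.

8.1000

By independence, V(Q) = (1)²V(T_1) + (1)²V(T_2)
= (1)²·7.1 + (1)²·1 = 8.1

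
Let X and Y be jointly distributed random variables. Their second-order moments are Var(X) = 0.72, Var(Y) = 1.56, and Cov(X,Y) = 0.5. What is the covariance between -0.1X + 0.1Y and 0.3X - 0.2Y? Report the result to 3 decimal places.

-0.028

Cov(-0.1X + 0.1Y, 0.3X - 0.2Y) = (-0.1)(0.3)Var(X) + (0.1)(-0.2)Var(Y) + [(-0.1)(-0.2) + (0.1)(0.3)]Cov(X,Y)
= -0.03·0.72 + -0.02·1.56 + 0.05·0.5 = -0.0278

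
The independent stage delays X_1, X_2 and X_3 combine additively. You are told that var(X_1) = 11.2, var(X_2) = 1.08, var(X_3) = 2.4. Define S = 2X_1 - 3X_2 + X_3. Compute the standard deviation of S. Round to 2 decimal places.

By independence, var(S) = (2)²var(X_1) + (-3)²var(X_2) + (1)²var(X_3)
= (2)²·11.2 + (-3)²·1.08 + (1)²·2.4 = 56.92
SD(S) = √56.92 ≈ 7.54

7.54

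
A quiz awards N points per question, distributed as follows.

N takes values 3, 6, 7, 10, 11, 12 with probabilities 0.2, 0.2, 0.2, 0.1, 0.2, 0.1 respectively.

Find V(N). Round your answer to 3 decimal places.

9.640

E[N] = (3)(0.2) + (6)(0.2) + (7)(0.2) + (10)(0.1) + (11)(0.2) + (12)(0.1) = 7.6
E[N²] = (3)²(0.2) + (6)²(0.2) + (7)²(0.2) + (10)²(0.1) + (11)²(0.2) + (12)²(0.1) = 67.4
V(N) = E[N²] − (E[N])² = 67.4 − (7.6)² = 9.64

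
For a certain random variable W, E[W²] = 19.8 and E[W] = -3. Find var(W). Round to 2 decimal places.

var(W) = 19.8 − (-3)² = 10.8

10.80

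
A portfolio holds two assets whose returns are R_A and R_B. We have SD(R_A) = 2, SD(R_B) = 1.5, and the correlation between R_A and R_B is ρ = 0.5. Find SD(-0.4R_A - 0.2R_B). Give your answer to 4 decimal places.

var(R_A) = (2)² = 4;  var(R_B) = (1.5)² = 2.25
Cov(R_A,R_B) = ρ·SD(R_A)·SD(R_B) = 0.5·2·1.5 = 1.5
var(-0.4R_A - 0.2R_B) = (-0.4)²·var(R_A) + (-0.2)²·var(R_B) + 2·(-0.4)·(-0.2)·Cov(R_A,R_B)
= 0.16·4 + 0.04·2.25 + 0.16·1.5 = 0.97
SD(-0.4R_A - 0.2R_B) = √0.97 ≈ 0.9849

0.9849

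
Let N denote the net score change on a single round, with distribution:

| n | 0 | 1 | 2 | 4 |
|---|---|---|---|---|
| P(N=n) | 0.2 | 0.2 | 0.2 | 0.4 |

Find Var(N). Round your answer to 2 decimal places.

2.56

E[N] = (0)(0.2) + (1)(0.2) + (2)(0.2) + (4)(0.4) = 2.2
E[N²] = (0)²(0.2) + (1)²(0.2) + (2)²(0.2) + (4)²(0.4) = 7.4
Var(N) = E[N²] − (E[N])² = 7.4 − (2.2)² = 2.56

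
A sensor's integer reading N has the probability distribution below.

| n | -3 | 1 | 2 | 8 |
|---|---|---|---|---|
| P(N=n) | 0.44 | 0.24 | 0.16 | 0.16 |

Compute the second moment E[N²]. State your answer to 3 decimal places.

E[N²] = (-3)²(0.44) + (1)²(0.24) + (2)²(0.16) + (8)²(0.16) = 15.08

15.080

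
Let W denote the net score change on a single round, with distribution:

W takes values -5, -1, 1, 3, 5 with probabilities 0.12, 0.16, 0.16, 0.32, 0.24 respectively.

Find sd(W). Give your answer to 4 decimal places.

E[W] = (-5)(0.12) + (-1)(0.16) + (1)(0.16) + (3)(0.32) + (5)(0.24) = 1.56
E[W²] = (-5)²(0.12) + (-1)²(0.16) + (1)²(0.16) + (3)²(0.32) + (5)²(0.24) = 12.2
Var(W) = E[W²] − (E[W])² = 12.2 − (1.56)² = 9.7664
sd(W) = √9.7664 ≈ 3.1251

3.1251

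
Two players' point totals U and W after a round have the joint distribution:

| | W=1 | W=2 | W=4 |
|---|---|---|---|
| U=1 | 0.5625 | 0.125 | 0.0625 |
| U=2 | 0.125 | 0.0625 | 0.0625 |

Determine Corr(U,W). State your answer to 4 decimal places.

E[U] = 1.25,  E[W] = 1.5625
E[UW] = 2.0625
cov(U,W) = E[UW] − E[U]E[W] = 2.0625 − (1.25)(1.5625) = 0.109375
Var(U) = 0.1875,  Var(W) = 0.99609375
ρ = 0.109375 / √(0.1875·0.99609375) ≈ 0.2531

0.2531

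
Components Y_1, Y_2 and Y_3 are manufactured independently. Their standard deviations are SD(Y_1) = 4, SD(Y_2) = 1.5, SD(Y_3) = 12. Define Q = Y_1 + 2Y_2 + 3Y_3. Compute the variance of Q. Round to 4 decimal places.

1321.0000

var(Y_1) = 16, var(Y_2) = 2.25, var(Y_3) = 144
By independence, var(Q) = (1)²var(Y_1) + (2)²var(Y_2) + (3)²var(Y_3)
= (1)²·16 + (2)²·2.25 + (3)²·144 = 1321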